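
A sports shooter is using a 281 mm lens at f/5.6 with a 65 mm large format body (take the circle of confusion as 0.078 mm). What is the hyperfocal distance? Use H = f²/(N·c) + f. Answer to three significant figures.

181 m

Hyperfocal distance H = f²/(N·c) + f = 281²/(5.6 × 0.078) + 281 = 78961/0.4368 + 281 ≈ 181052.5 mm ≈ 181 m.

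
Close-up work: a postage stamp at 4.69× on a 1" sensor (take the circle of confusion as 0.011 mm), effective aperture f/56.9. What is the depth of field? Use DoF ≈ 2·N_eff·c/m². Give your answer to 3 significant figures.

0.0569 mm

At magnification m, DoF ≈ 2·N_eff·c/m² = 2 × 56.9 × 0.011 / 4.69² = 1.252 / 22 ≈ 0.0569 mm.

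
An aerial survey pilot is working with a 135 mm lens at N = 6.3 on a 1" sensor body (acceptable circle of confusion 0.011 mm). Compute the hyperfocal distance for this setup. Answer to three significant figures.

263 m

Hyperfocal distance H = f²/(N·c) + f = 135²/(6.3 × 0.011) + 135 = 18225/0.0693 + 135 ≈ 263122.0 mm ≈ 263 m.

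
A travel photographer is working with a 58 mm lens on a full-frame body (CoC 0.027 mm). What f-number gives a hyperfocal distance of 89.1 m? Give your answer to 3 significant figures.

Rearrange H = f²/(N·c) + f for N: N = f² / ((H − f)·c).
N = 58² / ((89100 − 58) × 0.027) = 3364 / 2404 ≈ 1.40.

f/1.40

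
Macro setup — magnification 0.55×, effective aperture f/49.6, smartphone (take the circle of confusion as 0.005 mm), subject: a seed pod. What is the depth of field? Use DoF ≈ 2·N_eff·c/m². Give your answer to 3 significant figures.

At magnification m, DoF ≈ 2·N_eff·c/m² = 2 × 49.6 × 0.005 / 0.55² = 0.496 / 0.3025 ≈ 1.64 mm.

1.64 mm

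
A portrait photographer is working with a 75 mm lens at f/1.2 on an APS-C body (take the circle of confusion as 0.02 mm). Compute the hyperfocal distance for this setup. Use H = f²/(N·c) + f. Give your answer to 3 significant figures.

Hyperfocal distance H = f²/(N·c) + f = 75²/(1.2 × 0.02) + 75 = 5625/0.024 + 75 ≈ 234450.0 mm ≈ 234 m.

234 m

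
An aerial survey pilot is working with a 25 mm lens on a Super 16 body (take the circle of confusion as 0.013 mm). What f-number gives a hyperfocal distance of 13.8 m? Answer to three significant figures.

Rearrange H = f²/(N·c) + f for N: N = f² / ((H − f)·c).
N = 25² / ((13800 − 25) × 0.013) = 625 / 179.1 ≈ 3.49.

f/3.49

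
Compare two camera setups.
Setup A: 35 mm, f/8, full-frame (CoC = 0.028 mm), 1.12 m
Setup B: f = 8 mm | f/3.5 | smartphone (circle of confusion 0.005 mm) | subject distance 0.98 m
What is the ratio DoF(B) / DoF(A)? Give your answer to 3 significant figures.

Setup A: H = 35²/(8×0.028) + 35 ≈ 5503.8 mm; DoF = Df − Dn = 1397.21 − 934.58 ≈ 462.63 mm.
Setup B: H = 8²/(3.5×0.005) + 8 ≈ 3665.1 mm; DoF = Df − Dn = 1334.75 − 774.23 ≈ 560.52 mm.
Ratio = 560.52 / 462.63 ≈ 1.21.

1.21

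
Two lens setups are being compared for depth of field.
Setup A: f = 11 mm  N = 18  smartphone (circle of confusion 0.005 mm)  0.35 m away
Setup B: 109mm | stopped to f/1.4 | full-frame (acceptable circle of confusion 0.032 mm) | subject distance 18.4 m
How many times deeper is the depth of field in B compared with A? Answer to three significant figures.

13.5

Setup A: H = 11²/(18×0.005) + 11 ≈ 1355.4 mm; DoF = Df − Dn = 468.01 − 279.52 ≈ 188.49 mm.
Setup B: H = 109²/(1.4×0.032) + 109 ≈ 265309.9 mm; DoF = Df − Dn = 19763.1 − 17212.8 ≈ 2550.3 mm.
Ratio = 2550.3 / 188.49 ≈ 13.5.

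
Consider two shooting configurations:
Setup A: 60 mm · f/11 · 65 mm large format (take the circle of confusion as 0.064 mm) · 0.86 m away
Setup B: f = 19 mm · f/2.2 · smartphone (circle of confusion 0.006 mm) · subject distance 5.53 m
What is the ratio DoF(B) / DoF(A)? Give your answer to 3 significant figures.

8.42

Setup A: H = 60²/(11×0.064) + 60 ≈ 5173.6 mm; DoF = Df − Dn = 1019.49 − 743.66 ≈ 275.83 mm.
Setup B: H = 19²/(2.2×0.006) + 19 ≈ 27367.5 mm; DoF = Df − Dn = 6925.6 − 4602.5 ≈ 2323.1 mm.
Ratio = 2323.1 / 275.83 ≈ 8.42.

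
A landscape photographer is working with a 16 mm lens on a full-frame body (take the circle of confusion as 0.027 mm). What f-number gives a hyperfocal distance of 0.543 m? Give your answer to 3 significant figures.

f/18

Rearrange H = f²/(N·c) + f for N: N = f² / ((H − f)·c).
N = 16² / ((543 − 16) × 0.027) = 256 / 14.23 ≈ 18.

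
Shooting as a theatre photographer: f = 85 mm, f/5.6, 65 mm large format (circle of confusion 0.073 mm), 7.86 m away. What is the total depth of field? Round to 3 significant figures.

Hyperfocal distance H = f²/(N·c) + f = 85²/(5.6 × 0.073) + 85 = 7225/0.4088 + 85 ≈ 17758.7 mm ≈ 17.76 m.
Near limit Dn = s·(H − f)/(H + s − 2f) = 7860 × (17758.7 − 85) / (17758.7 + 7860 − 2 × 85) = 7860 × 17673.7 / 25448.7 ≈ 5458.6 mm.
Far limit Df = s·(H − f)/(H − s) = 7860 × (17758.7 − 85) / (17758.7 − 7860) = 7860 × 17673.7 / 9898.7 ≈ 14033.7 mm.
Depth of field = Df − Dn = 14033.7 − 5458.6 ≈ 8575.1 mm ≈ 8.58 m.

8.58 m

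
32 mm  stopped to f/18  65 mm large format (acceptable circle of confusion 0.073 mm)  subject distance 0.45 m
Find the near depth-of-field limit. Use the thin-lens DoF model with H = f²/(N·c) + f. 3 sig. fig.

293 mm

Hyperfocal distance H = f²/(N·c) + f = 32²/(18 × 0.073) + 32 = 1024/1.314 + 32 ≈ 811.3 mm ≈ 0.811 m.
Near limit Dn = s·(H − f)/(H + s − 2f) = 450 × (811.3 − 32) / (811.3 + 450 − 2 × 32) = 450 × 779.3 / 1197.3 ≈ 292.90 mm.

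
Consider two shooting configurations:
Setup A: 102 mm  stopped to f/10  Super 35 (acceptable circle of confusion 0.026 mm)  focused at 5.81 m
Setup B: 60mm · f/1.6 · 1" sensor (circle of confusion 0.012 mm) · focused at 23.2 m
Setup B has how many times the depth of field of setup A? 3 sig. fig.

3.44

Setup A: H = 102²/(10×0.026) + 102 ≈ 40117.4 mm; DoF = Df − Dn = 6776.7 − 5084.7 ≈ 1692.0 mm.
Setup B: H = 60²/(1.6×0.012) + 60 ≈ 187560.0 mm; DoF = Df − Dn = 26466.3 − 20651.3 ≈ 5815.0 mm.
Ratio = 5815.0 / 1692.0 ≈ 3.44.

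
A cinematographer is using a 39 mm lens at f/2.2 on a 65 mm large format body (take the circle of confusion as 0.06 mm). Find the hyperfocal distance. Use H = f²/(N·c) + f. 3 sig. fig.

11.6 m

Hyperfocal distance H = f²/(N·c) + f = 39²/(2.2 × 0.06) + 39 = 1521/0.132 + 39 ≈ 11561.7 mm ≈ 11.6 m.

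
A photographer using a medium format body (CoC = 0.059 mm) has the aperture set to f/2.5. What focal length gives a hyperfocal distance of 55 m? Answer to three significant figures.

From H = f²/(N·c) + f, with f ≪ H: f ≈ √(H·N·c) = √(55000 × 2.5 × 0.059) = √8112.5 ≈ 90.07 mm.
Exact: f² + N·c·f − N·c·H = 0 ⇒ f = (−N·c + √((N·c)² + 4·N·c·H))/2 = (−0.1475 + √32450)/2 ≈ 89.996 mm ≈ 90.0 mm.

90.0 mm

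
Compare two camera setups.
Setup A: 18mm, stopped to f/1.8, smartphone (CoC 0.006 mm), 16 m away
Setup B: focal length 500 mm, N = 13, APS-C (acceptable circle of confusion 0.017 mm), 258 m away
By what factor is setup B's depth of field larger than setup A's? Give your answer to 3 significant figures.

Setup A: H = 18²/(1.8×0.006) + 18 ≈ 30018.0 mm; DoF = Df − Dn = 34242 − 10439 ≈ 23803 mm.
Setup B: H = 500²/(13×0.017) + 500 ≈ 1131721.7 mm; DoF = Df − Dn = 334037 − 210161 ≈ 123876 mm.
Ratio = 123876 / 23803 ≈ 5.20.

5.20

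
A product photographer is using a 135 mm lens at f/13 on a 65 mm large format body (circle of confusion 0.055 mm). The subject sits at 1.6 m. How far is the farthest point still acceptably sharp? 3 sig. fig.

Hyperfocal distance H = f²/(N·c) + f = 135²/(13 × 0.055) + 135 = 18225/0.715 + 135 ≈ 25624.5 mm ≈ 25.62 m.
Far limit Df = s·(H − f)/(H − s) = 1600 × (25624.5 − 135) / (25624.5 − 1600) = 1600 × 25489.5 / 24024.5 ≈ 1697.6 mm ≈ 1.70 m.

1.70 m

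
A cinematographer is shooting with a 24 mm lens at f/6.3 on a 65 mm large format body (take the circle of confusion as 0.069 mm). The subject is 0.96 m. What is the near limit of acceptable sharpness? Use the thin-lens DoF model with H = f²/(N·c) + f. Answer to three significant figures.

0.563 m

Hyperfocal distance H = f²/(N·c) + f = 24²/(6.3 × 0.069) + 24 = 576/0.4347 + 24 ≈ 1349.1 mm ≈ 1.349 m.
Near limit Dn = s·(H − f)/(H + s − 2f) = 960 × (1349.1 − 24) / (1349.1 + 960 − 2 × 24) = 960 × 1325.1 / 2261.1 ≈ 562.59 mm ≈ 0.563 m.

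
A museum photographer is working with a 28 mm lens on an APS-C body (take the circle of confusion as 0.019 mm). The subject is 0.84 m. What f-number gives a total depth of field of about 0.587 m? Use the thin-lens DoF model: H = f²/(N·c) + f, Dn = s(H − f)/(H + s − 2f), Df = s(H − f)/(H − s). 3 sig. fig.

Write h = H − f = f²/(N·c). The thin-lens limits are Dn = s·h/(h + (s−f)) and Df = s·h/(h − (s−f)), so DoF = Df − Dn = 2·s·(s−f)·h / (h² − (s−f)²).
That is a quadratic in h: DoF·h² − 2·s·(s−f)·h − DoF·(s−f)² = 0 ⇒ h = (s−f)·(s + √(s² + DoF²)) / DoF = 812 × (840 + √(840² + 587²)) / 587 = 812 × (840 + 1024.78) / 587 ≈ 2579.6 mm.
Then N = f²/(c·h) = 28² / (0.019 × 2579.6) = 784 / 49.012 ≈ 16.

f/16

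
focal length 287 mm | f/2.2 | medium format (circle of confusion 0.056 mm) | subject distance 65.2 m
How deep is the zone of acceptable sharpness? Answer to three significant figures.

Hyperfocal distance H = f²/(N·c) + f = 287²/(2.2 × 0.056) + 287 = 82369/0.1232 + 287 ≈ 668866.5 mm ≈ 668.9 m.
Near limit Dn = s·(H − f)/(H + s − 2f) = 65200 × (668866.5 − 287) / (668866.5 + 65200 − 2 × 287) = 65200 × 668579.5 / 733492.5 ≈ 59430 mm.
Far limit Df = s·(H − f)/(H − s) = 65200 × (668866.5 − 287) / (668866.5 − 65200) = 65200 × 668579.5 / 603666.5 ≈ 72211 mm.
Depth of field = Df − Dn = 72211 − 59430 ≈ 12781 mm ≈ 12.8 m.

12.8 m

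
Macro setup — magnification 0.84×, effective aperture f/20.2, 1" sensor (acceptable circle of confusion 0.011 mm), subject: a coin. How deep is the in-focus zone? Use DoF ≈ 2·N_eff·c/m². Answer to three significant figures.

0.630 mm

At magnification m, DoF ≈ 2·N_eff·c/m² = 2 × 20.2 × 0.011 / 0.84² = 0.4444 / 0.7056 ≈ 0.63 mm.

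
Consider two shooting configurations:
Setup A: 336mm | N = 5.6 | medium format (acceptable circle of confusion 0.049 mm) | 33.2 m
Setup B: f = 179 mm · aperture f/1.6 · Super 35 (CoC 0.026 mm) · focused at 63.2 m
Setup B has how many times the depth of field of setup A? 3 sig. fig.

Setup A: H = 336²/(5.6×0.049) + 336 ≈ 411764.6 mm; DoF = Df − Dn = 36082.2 − 30744.2 ≈ 5338.0 mm.
Setup B: H = 179²/(1.6×0.026) + 179 ≈ 770395.3 mm; DoF = Df − Dn = 68832 − 58420 ≈ 10412 mm.
Ratio = 10412 / 5338.0 ≈ 1.95.

1.95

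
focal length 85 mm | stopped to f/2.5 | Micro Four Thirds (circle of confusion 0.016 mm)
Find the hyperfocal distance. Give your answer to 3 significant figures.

Hyperfocal distance H = f²/(N·c) + f = 85²/(2.5 × 0.016) + 85 = 7225/0.04 + 85 ≈ 180710.0 mm ≈ 181 m.

181 m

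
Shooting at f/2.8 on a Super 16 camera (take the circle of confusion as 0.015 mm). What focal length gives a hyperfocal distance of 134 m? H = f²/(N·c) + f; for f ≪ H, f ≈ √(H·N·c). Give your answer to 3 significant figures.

75.0 mm

From H = f²/(N·c) + f, with f ≪ H: f ≈ √(H·N·c) = √(134000 × 2.8 × 0.015) = √5628.0 ≈ 75.02 mm.
The +f correction barely moves this — solving exactly, f² + N·c·f − N·c·H = 0 ⇒ f = (−N·c + √((N·c)² + 4·N·c·H))/2 = (−0.042 + √22512)/2 ≈ 74.999 mm, so f ≈ 75.0 mm.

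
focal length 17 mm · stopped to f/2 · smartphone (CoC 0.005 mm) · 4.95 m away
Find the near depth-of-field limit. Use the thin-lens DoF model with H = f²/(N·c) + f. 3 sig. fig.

4.23 m

Hyperfocal distance H = f²/(N·c) + f = 17²/(2 × 0.005) + 17 = 289/0.01 + 17 ≈ 28917.0 mm ≈ 28.92 m.
Near limit Dn = s·(H − f)/(H + s − 2f) = 4950 × (28917.0 − 17) / (28917.0 + 4950 − 2 × 17) = 4950 × 28900.0 / 33833.0 ≈ 4228.3 mm ≈ 4.23 m.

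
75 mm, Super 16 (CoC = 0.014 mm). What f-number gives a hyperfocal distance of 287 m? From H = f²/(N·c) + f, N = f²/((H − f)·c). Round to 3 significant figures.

Rearrange H = f²/(N·c) + f for N: N = f² / ((H − f)·c).
N = 75² / ((287000 − 75) × 0.014) = 5625 / 4017 ≈ 1.40.

f/1.40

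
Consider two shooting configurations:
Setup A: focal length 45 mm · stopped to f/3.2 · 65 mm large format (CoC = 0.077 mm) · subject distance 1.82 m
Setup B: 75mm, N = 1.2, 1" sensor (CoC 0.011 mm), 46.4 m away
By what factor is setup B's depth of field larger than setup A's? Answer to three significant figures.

12.4

Setup A: H = 45²/(3.2×0.077) + 45 ≈ 8263.3 mm; DoF = Df − Dn = 2321.37 − 1496.73 ≈ 824.64 mm.
Setup B: H = 75²/(1.2×0.011) + 75 ≈ 426211.4 mm; DoF = Df − Dn = 52059 − 41850 ≈ 10209 mm.
Ratio = 10209 / 824.64 ≈ 12.4.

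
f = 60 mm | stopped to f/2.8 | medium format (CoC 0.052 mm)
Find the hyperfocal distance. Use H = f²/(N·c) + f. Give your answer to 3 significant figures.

Hyperfocal distance H = f²/(N·c) + f = 60²/(2.8 × 0.052) + 60 = 3600/0.1456 + 60 ≈ 24785.3 mm ≈ 24.8 m.

24.8 m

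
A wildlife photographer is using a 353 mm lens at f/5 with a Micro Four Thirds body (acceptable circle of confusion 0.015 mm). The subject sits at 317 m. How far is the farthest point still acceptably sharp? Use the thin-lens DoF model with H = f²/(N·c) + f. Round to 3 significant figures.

Hyperfocal distance H = f²/(N·c) + f = 353²/(5 × 0.015) + 353 = 124609/0.075 + 353 ≈ 1661806.3 mm ≈ 1662 m.
Far limit Df = s·(H − f)/(H − s) = 317000 × (1661806.3 − 353) / (1661806.3 − 317000) = 317000 × 1661453.3 / 1344806.3 ≈ 391641 mm ≈ 392 m.

392 m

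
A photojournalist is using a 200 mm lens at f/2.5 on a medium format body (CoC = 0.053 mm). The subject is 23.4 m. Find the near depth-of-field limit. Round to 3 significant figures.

Hyperfocal distance H = f²/(N·c) + f = 200²/(2.5 × 0.053) + 200 = 40000/0.1325 + 200 ≈ 302086.8 mm ≈ 302.1 m.
Near limit Dn = s·(H − f)/(H + s − 2f) = 23400 × (302086.8 − 200) / (302086.8 + 23400 − 2 × 200) = 23400 × 301886.8 / 325086.8 ≈ 21730 mm ≈ 21.7 m.

21.7 m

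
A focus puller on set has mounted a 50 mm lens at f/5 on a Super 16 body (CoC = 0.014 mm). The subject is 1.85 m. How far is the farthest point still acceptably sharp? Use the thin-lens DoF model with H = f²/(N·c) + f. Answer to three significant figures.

Hyperfocal distance H = f²/(N·c) + f = 50²/(5 × 0.014) + 50 = 2500/0.07 + 50 ≈ 35764.3 mm ≈ 35.76 m.
Far limit Df = s·(H − f)/(H − s) = 1850 × (35764.3 − 50) / (35764.3 − 1850) = 1850 × 35714.3 / 33914.3 ≈ 1948.2 mm ≈ 1.95 m.

1.95 m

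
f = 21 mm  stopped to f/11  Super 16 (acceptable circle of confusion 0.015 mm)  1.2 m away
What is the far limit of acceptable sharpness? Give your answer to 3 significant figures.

Hyperfocal distance H = f²/(N·c) + f = 21²/(11 × 0.015) + 21 = 441/0.165 + 21 ≈ 2693.7 mm ≈ 2.694 m.
Far limit Df = s·(H − f)/(H − s) = 1200 × (2693.7 − 21) / (2693.7 − 1200) = 1200 × 2672.7 / 1493.7 ≈ 2147.2 mm ≈ 2.15 m.

2.15 m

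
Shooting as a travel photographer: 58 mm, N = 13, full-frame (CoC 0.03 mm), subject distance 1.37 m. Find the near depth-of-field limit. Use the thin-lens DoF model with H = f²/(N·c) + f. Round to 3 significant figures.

1.19 m

Hyperfocal distance H = f²/(N·c) + f = 58²/(13 × 0.03) + 58 = 3364/0.39 + 58 ≈ 8683.6 mm ≈ 8.684 m.
Near limit Dn = s·(H − f)/(H + s − 2f) = 1370 × (8683.6 − 58) / (8683.6 + 1370 − 2 × 58) = 1370 × 8625.6 / 9937.6 ≈ 1189.1 mm ≈ 1.19 m.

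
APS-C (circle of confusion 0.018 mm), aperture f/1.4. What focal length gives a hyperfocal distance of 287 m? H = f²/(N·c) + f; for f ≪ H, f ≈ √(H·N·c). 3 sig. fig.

85.0 mm

From H = f²/(N·c) + f, with f ≪ H: f ≈ √(H·N·c) = √(287000 × 1.4 × 0.018) = √7232.4 ≈ 85.04 mm.
The +f correction barely moves this — solving exactly, f² + N·c·f − N·c·H = 0 ⇒ f = (−N·c + √((N·c)² + 4·N·c·H))/2 = (−0.0252 + √28930)/2 ≈ 85.031 mm, so f ≈ 85.0 mm.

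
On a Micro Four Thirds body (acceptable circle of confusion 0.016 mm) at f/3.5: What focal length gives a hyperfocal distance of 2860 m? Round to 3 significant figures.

400 mm

From H = f²/(N·c) + f, with f ≪ H: f ≈ √(H·N·c) = √(2860000 × 3.5 × 0.016) = √160160 ≈ 400.2 mm.
The +f correction barely moves this — solving exactly, f² + N·c·f − N·c·H = 0 ⇒ f = (−N·c + √((N·c)² + 4·N·c·H))/2 = (−0.056 + √640640)/2 ≈ 400.17 mm, so f ≈ 400 mm.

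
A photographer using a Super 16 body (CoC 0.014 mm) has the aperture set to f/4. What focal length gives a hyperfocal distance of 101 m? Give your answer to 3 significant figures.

75.2 mm

From H = f²/(N·c) + f, with f ≪ H: f ≈ √(H·N·c) = √(101000 × 4 × 0.014) = √5656.0 ≈ 75.21 mm.
The +f correction barely moves this — solving exactly, f² + N·c·f − N·c·H = 0 ⇒ f = (−N·c + √((N·c)² + 4·N·c·H))/2 = (−0.056 + √22624)/2 ≈ 75.178 mm, so f ≈ 75.2 mm.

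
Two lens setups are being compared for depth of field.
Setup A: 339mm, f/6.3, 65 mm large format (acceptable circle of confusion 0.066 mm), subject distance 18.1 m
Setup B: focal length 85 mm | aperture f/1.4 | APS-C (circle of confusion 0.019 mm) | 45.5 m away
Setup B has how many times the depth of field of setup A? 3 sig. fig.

6.70

Setup A: H = 339²/(6.3×0.066) + 339 ≈ 276724.3 mm; DoF = Df − Dn = 19343.0 − 17007.1 ≈ 2335.9 mm.
Setup B: H = 85²/(1.4×0.019) + 85 ≈ 271701.5 mm; DoF = Df − Dn = 54635 − 38982 ≈ 15653 mm.
Ratio = 15653 / 2335.9 ≈ 6.70.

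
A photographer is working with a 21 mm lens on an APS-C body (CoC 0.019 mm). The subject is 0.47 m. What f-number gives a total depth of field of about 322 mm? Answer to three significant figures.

Write h = H − f = f²/(N·c). The thin-lens limits are Dn = s·h/(h + (s−f)) and Df = s·h/(h − (s−f)), so DoF = Df − Dn = 2·s·(s−f)·h / (h² − (s−f)²).
That is a quadratic in h: DoF·h² − 2·s·(s−f)·h − DoF·(s−f)² = 0 ⇒ h = (s−f)·(s + √(s² + DoF²)) / DoF = 449 × (470 + √(470² + 322²)) / 322 = 449 × (470 + 569.723) / 322 ≈ 1449.8 mm.
Then N = f²/(c·h) = 21² / (0.019 × 1449.8) = 441 / 27.546 ≈ 16.

f/16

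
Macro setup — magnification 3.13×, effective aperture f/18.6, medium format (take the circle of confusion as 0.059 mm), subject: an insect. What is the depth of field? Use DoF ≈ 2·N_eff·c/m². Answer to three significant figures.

At magnification m, DoF ≈ 2·N_eff·c/m² = 2 × 18.6 × 0.059 / 3.13² = 2.195 / 9.797 ≈ 0.224 mm.

0.224 mm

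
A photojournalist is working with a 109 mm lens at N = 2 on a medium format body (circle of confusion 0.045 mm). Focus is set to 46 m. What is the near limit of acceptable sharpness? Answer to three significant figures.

Hyperfocal distance H = f²/(N·c) + f = 109²/(2 × 0.045) + 109 = 11881/0.09 + 109 ≈ 132120.1 mm ≈ 132.1 m.
Near limit Dn = s·(H − f)/(H + s − 2f) = 46000 × (132120.1 − 109) / (132120.1 + 46000 − 2 × 109) = 46000 × 132011.1 / 177902.1 ≈ 34134 mm ≈ 34.1 m.

34.1 m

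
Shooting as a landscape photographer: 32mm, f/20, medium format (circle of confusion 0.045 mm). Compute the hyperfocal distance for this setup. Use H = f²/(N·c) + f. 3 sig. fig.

Hyperfocal distance H = f²/(N·c) + f = 32²/(20 × 0.045) + 32 = 1024/0.9 + 32 ≈ 1169.8 mm ≈ 1.17 m.

1.17 m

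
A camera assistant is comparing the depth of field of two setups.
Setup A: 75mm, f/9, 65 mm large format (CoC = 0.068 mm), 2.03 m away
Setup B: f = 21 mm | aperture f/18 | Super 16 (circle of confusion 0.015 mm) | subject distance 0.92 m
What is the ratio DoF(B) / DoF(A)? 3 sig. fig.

Setup A: H = 75²/(9×0.068) + 75 ≈ 9266.2 mm; DoF = Df − Dn = 2578.45 − 1673.95 ≈ 904.50 mm.
Setup B: H = 21²/(18×0.015) + 21 ≈ 1654.3 mm; DoF = Df − Dn = 2046.3 − 593.4 ≈ 1452.9 mm.
Ratio = 1452.9 / 904.50 ≈ 1.61.

1.61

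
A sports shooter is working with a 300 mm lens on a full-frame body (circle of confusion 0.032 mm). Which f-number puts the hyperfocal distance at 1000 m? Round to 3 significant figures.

f/2.81

Rearrange H = f²/(N·c) + f for N: N = f² / ((H − f)·c).
N = 300² / ((1000000 − 300) × 0.032) = 90000 / 31990 ≈ 2.81.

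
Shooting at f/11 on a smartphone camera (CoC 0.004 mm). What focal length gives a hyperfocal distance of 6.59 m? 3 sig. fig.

17.0 mm

From H = f²/(N·c) + f, with f ≪ H: f ≈ √(H·N·c) = √(6590 × 11 × 0.004) = √289.96 ≈ 17.03 mm.
The +f correction barely moves this — solving exactly, f² + N·c·f − N·c·H = 0 ⇒ f = (−N·c + √((N·c)² + 4·N·c·H))/2 = (−0.044 + √1159.8)/2 ≈ 17.006 mm, so f ≈ 17.0 mm.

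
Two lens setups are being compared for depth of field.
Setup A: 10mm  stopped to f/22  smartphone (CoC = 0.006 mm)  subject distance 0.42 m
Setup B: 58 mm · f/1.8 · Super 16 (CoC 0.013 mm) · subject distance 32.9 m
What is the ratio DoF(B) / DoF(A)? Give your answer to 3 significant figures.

Setup A: H = 10²/(22×0.006) + 10 ≈ 767.6 mm; DoF = Df − Dn = 915.43 − 272.51 ≈ 642.92 mm.
Setup B: H = 58²/(1.8×0.013) + 58 ≈ 143818.7 mm; DoF = Df − Dn = 42641 − 26782 ≈ 15859 mm.
Ratio = 15859 / 642.92 ≈ 24.7.

24.7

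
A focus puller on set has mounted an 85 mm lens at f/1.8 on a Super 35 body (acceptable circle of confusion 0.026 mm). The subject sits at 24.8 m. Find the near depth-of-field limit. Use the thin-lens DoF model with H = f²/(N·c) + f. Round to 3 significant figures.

21.4 m

Hyperfocal distance H = f²/(N·c) + f = 85²/(1.8 × 0.026) + 85 = 7225/0.0468 + 85 ≈ 154465.3 mm ≈ 154.5 m.
Near limit Dn = s·(H − f)/(H + s − 2f) = 24800 × (154465.3 − 85) / (154465.3 + 24800 − 2 × 85) = 24800 × 154380.3 / 179095.3 ≈ 21378 mm ≈ 21.4 m.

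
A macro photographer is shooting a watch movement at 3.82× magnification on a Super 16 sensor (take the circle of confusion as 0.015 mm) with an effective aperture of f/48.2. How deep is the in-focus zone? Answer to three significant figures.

0.0991 mm

At magnification m, DoF ≈ 2·N_eff·c/m² = 2 × 48.2 × 0.015 / 3.82² = 1.446 / 14.59 ≈ 0.0991 mm.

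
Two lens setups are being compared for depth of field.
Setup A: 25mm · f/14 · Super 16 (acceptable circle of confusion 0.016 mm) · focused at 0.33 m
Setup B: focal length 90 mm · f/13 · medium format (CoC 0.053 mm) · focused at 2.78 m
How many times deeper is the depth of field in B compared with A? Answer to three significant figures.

18.4

Setup A: H = 25²/(14×0.016) + 25 ≈ 2815.2 mm; DoF = Df − Dn = 370.500 − 297.482 ≈ 73.018 mm.
Setup B: H = 90²/(13×0.053) + 90 ≈ 11846.2 mm; DoF = Df − Dn = 3604.8 − 2262.3 ≈ 1342.5 mm.
Ratio = 1342.5 / 73.018 ≈ 18.4.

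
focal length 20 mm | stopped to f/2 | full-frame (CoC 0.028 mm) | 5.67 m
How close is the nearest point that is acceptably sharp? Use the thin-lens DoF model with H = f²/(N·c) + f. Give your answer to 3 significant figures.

3.17 m

Hyperfocal distance H = f²/(N·c) + f = 20²/(2 × 0.028) + 20 = 400/0.056 + 20 ≈ 7162.9 mm ≈ 7.163 m.
Near limit Dn = s·(H − f)/(H + s − 2f) = 5670 × (7162.9 − 20) / (7162.9 + 5670 − 2 × 20) = 5670 × 7142.9 / 12792.9 ≈ 3165.8 mm ≈ 3.17 m.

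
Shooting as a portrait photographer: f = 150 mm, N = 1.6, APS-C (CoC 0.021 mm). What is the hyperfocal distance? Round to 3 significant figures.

670 m

Hyperfocal distance H = f²/(N·c) + f = 150²/(1.6 × 0.021) + 150 = 22500/0.0336 + 150 ≈ 669792.9 mm ≈ 670 m.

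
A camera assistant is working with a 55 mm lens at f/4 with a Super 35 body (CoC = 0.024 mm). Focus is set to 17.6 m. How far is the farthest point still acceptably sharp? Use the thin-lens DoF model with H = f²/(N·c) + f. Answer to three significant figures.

39.7 m

Hyperfocal distance H = f²/(N·c) + f = 55²/(4 × 0.024) + 55 = 3025/0.096 + 55 ≈ 31565.4 mm ≈ 31.57 m.
Far limit Df = s·(H − f)/(H − s) = 17600 × (31565.4 − 55) / (31565.4 − 17600) = 17600 × 31510.4 / 13965.4 ≈ 39711 mm ≈ 39.7 m.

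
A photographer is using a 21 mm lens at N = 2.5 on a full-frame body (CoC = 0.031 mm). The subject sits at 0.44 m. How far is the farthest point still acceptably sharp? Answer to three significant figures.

Hyperfocal distance H = f²/(N·c) + f = 21²/(2.5 × 0.031) + 21 = 441/0.0775 + 21 ≈ 5711.3 mm ≈ 5.711 m.
Far limit Df = s·(H − f)/(H − s) = 440 × (5711.3 − 21) / (5711.3 − 440) = 440 × 5690.3 / 5271.3 ≈ 474.97 mm.

475 mm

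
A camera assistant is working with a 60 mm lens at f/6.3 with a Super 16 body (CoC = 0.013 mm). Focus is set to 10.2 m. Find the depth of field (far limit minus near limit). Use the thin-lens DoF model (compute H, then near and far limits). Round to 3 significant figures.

Hyperfocal distance H = f²/(N·c) + f = 60²/(6.3 × 0.013) + 60 = 3600/0.0819 + 60 ≈ 44016.0 mm ≈ 44.02 m.
Near limit Dn = s·(H − f)/(H + s − 2f) = 10200 × (44016.0 − 60) / (44016.0 + 10200 − 2 × 60) = 10200 × 43956.0 / 54096.0 ≈ 8288.1 mm.
Far limit Df = s·(H − f)/(H − s) = 10200 × (44016.0 − 60) / (44016.0 − 10200) = 10200 × 43956.0 / 33816.0 ≈ 13258.5 mm.
Depth of field = Df − Dn = 13258.5 − 8288.1 ≈ 4970.4 mm ≈ 4.97 m.

4.97 m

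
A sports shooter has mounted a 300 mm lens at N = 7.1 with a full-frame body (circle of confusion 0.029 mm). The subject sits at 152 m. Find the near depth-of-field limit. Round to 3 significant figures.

Hyperfocal distance H = f²/(N·c) + f = 300²/(7.1 × 0.029) + 300 = 90000/0.2059 + 300 ≈ 437405.4 mm ≈ 437.4 m.
Near limit Dn = s·(H − f)/(H + s − 2f) = 152000 × (437405.4 − 300) / (437405.4 + 152000 − 2 × 300) = 152000 × 437105.4 / 588805.4 ≈ 112839 mm ≈ 113 m.

113 m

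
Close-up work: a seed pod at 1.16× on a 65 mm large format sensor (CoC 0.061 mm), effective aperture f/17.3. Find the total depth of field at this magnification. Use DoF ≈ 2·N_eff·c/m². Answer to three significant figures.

1.57 mm

At magnification m, DoF ≈ 2·N_eff·c/m² = 2 × 17.3 × 0.061 / 1.16² = 2.111 / 1.346 ≈ 1.57 mm.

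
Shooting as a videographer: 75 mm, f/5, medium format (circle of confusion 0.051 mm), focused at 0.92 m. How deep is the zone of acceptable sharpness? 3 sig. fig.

Hyperfocal distance H = f²/(N·c) + f = 75²/(5 × 0.051) + 75 = 5625/0.255 + 75 ≈ 22133.8 mm ≈ 22.13 m.
Near limit Dn = s·(H − f)/(H + s − 2f) = 920 × (22133.8 − 75) / (22133.8 + 920 − 2 × 75) = 920 × 22058.8 / 22903.8 ≈ 886.058 mm.
Far limit Df = s·(H − f)/(H − s) = 920 × (22133.8 − 75) / (22133.8 − 920) = 920 × 22058.8 / 21213.8 ≈ 956.646 mm.
Depth of field = Df − Dn = 956.646 − 886.058 ≈ 70.588 mm.

70.6 mm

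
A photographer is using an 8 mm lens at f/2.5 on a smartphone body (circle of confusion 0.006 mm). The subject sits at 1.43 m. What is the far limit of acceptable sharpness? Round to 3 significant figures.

Hyperfocal distance H = f²/(N·c) + f = 8²/(2.5 × 0.006) + 8 = 64/0.015 + 8 ≈ 4274.7 mm ≈ 4.275 m.
Far limit Df = s·(H − f)/(H − s) = 1430 × (4274.7 − 8) / (4274.7 − 1430) = 1430 × 4266.7 / 2844.7 ≈ 2144.8 mm ≈ 2.14 m.

2.14 m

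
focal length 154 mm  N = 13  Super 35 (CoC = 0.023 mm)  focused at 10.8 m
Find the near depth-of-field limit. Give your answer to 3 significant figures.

Hyperfocal distance H = f²/(N·c) + f = 154²/(13 × 0.023) + 154 = 23716/0.299 + 154 ≈ 79471.7 mm ≈ 79.47 m.
Near limit Dn = s·(H − f)/(H + s − 2f) = 10800 × (79471.7 − 154) / (79471.7 + 10800 − 2 × 154) = 10800 × 79317.7 / 89963.7 ≈ 9522.0 mm ≈ 9.52 m.

9.52 m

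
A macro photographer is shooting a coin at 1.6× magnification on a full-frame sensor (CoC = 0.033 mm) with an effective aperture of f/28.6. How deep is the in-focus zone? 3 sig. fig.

0.737 mm

At magnification m, DoF ≈ 2·N_eff·c/m² = 2 × 28.6 × 0.033 / 1.6² = 1.888 / 2.56 ≈ 0.737 mm.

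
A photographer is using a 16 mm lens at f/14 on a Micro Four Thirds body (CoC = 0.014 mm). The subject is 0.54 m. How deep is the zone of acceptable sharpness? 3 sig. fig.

Hyperfocal distance H = f²/(N·c) + f = 16²/(14 × 0.014) + 16 = 256/0.196 + 16 ≈ 1322.1 mm ≈ 1.322 m.
Near limit Dn = s·(H − f)/(H + s − 2f) = 540 × (1322.1 − 16) / (1322.1 + 540 − 2 × 16) = 540 × 1306.1 / 1830.1 ≈ 385.39 mm.
Far limit Df = s·(H − f)/(H − s) = 540 × (1322.1 − 16) / (1322.1 − 540) = 540 × 1306.1 / 782.1 ≈ 901.78 mm.
Depth of field = Df − Dn = 901.78 − 385.39 ≈ 516.39 mm ≈ 0.516 m.

0.516 m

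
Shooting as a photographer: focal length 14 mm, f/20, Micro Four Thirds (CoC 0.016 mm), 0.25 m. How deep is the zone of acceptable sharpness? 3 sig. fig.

226 mm

Hyperfocal distance H = f²/(N·c) + f = 14²/(20 × 0.016) + 14 = 196/0.32 + 14 ≈ 626.5 mm ≈ 0.626 m.
Near limit Dn = s·(H − f)/(H + s − 2f) = 250 × (626.5 − 14) / (626.5 + 250 − 2 × 14) = 250 × 612.5 / 848.5 ≈ 180.47 mm.
Far limit Df = s·(H − f)/(H − s) = 250 × (626.5 − 14) / (626.5 − 250) = 250 × 612.5 / 376.5 ≈ 406.71 mm.
Depth of field = Df − Dn = 406.71 − 180.47 ≈ 226.24 mm.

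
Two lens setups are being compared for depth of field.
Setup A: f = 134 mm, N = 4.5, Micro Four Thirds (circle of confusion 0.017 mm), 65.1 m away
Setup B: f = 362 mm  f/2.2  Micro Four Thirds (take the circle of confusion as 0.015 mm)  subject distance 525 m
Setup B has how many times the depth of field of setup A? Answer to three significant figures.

3.62

Setup A: H = 134²/(4.5×0.017) + 134 ≈ 234853.0 mm; DoF = Df − Dn = 90014 − 50988 ≈ 39026 mm.
Setup B: H = 362²/(2.2×0.015) + 362 ≈ 3971392.3 mm; DoF = Df − Dn = 604920 − 463733 ≈ 141187 mm.
Ratio = 141187 / 39026 ≈ 3.62.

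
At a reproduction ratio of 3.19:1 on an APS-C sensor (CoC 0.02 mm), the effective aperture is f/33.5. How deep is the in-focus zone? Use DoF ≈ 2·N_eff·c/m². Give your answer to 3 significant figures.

At magnification m, DoF ≈ 2·N_eff·c/m² = 2 × 33.5 × 0.02 / 3.19² = 1.34 / 10.18 ≈ 0.132 mm.

0.132 mm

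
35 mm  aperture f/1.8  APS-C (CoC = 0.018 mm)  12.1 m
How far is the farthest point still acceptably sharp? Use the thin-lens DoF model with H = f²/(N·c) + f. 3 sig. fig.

17.8 m

Hyperfocal distance H = f²/(N·c) + f = 35²/(1.8 × 0.018) + 35 = 1225/0.0324 + 35 ≈ 37843.6 mm ≈ 37.84 m.
Far limit Df = s·(H − f)/(H − s) = 12100 × (37843.6 − 35) / (37843.6 − 12100) = 12100 × 37808.6 / 25743.6 ≈ 17771 mm ≈ 17.8 m.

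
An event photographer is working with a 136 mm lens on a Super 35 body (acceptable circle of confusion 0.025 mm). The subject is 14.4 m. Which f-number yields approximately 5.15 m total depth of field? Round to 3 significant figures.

Write h = H − f = f²/(N·c). The thin-lens limits are Dn = s·h/(h + (s−f)) and Df = s·h/(h − (s−f)), so DoF = Df − Dn = 2·s·(s−f)·h / (h² − (s−f)²).
That is a quadratic in h: DoF·h² − 2·s·(s−f)·h − DoF·(s−f)² = 0 ⇒ h = (s−f)·(s + √(s² + DoF²)) / DoF = 14264 × (14400 + √(14400² + 5150²)) / 5150 = 14264 × (14400 + 15293.2) / 5150 ≈ 82242 mm.
Then N = f²/(c·h) = 136² / (0.025 × 82242) = 18496 / 2056.0 ≈ 9.

f/9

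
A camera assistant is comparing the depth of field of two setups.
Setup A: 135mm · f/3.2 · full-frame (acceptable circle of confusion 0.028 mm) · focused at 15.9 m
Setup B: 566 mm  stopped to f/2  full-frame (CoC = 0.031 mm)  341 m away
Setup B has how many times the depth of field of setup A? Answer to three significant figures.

18.2

Setup A: H = 135²/(3.2×0.028) + 135 ≈ 203539.0 mm; DoF = Df − Dn = 17235.9 − 14756.3 ≈ 2479.6 mm.
Setup B: H = 566²/(2×0.031) + 566 ≈ 5167598.3 mm; DoF = Df − Dn = 365052 − 319922 ≈ 45130 mm.
Ratio = 45130 / 2479.6 ≈ 18.2.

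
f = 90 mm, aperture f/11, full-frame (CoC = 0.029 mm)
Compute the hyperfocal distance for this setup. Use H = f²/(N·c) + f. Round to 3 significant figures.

25.5 m

Hyperfocal distance H = f²/(N·c) + f = 90²/(11 × 0.029) + 90 = 8100/0.319 + 90 ≈ 25481.8 mm ≈ 25.5 m.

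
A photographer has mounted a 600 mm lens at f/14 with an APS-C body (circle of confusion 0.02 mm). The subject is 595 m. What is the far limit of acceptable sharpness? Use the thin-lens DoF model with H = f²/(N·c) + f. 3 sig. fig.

1110 m

Hyperfocal distance H = f²/(N·c) + f = 600²/(14 × 0.02) + 600 = 360000/0.28 + 600 ≈ 1286314.3 mm ≈ 1286 m.
Far limit Df = s·(H − f)/(H − s) = 595000 × (1286314.3 − 600) / (1286314.3 − 595000) = 595000 × 1285714.3 / 691314.3 ≈ 1106588 mm ≈ 1110 m.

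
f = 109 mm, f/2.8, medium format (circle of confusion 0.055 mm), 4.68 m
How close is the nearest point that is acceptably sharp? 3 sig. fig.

4.42 m

Hyperfocal distance H = f²/(N·c) + f = 109²/(2.8 × 0.055) + 109 = 11881/0.154 + 109 ≈ 77258.4 mm ≈ 77.26 m.
Near limit Dn = s·(H − f)/(H + s − 2f) = 4680 × (77258.4 − 109) / (77258.4 + 4680 − 2 × 109) = 4680 × 77149.4 / 81720.4 ≈ 4418.2 mm ≈ 4.42 m.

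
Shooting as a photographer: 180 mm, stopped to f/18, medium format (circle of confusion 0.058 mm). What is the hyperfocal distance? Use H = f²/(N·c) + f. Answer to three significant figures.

Hyperfocal distance H = f²/(N·c) + f = 180²/(18 × 0.058) + 180 = 32400/1.044 + 180 ≈ 31214.5 mm ≈ 31.2 m.

31.2 m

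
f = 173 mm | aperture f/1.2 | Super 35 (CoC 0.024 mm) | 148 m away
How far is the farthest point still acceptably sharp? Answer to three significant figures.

173 m

Hyperfocal distance H = f²/(N·c) + f = 173²/(1.2 × 0.024) + 173 = 29929/0.0288 + 173 ≈ 1039374.4 mm ≈ 1039 m.
Far limit Df = s·(H − f)/(H − s) = 148000 × (1039374.4 − 173) / (1039374.4 − 148000) = 148000 × 1039201.4 / 891374.4 ≈ 172545 mm ≈ 173 m.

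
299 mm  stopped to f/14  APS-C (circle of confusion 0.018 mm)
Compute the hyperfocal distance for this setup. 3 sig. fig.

Hyperfocal distance H = f²/(N·c) + f = 299²/(14 × 0.018) + 299 = 89401/0.252 + 299 ≈ 355064.9 mm ≈ 355 m.

355 m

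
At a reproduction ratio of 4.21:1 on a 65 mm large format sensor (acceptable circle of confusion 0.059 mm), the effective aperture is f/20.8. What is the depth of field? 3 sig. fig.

0.138 mm

At magnification m, DoF ≈ 2·N_eff·c/m² = 2 × 20.8 × 0.059 / 4.21² = 2.454 / 17.72 ≈ 0.138 mm.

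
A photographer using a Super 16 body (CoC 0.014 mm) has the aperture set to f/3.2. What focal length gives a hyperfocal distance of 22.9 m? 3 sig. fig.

From H = f²/(N·c) + f, with f ≪ H: f ≈ √(H·N·c) = √(22900 × 3.2 × 0.014) = √1025.9 ≈ 32.03 mm.
The +f correction barely moves this — solving exactly, f² + N·c·f − N·c·H = 0 ⇒ f = (−N·c + √((N·c)² + 4·N·c·H))/2 = (−0.0448 + √4103.7)/2 ≈ 32.008 mm, so f ≈ 32.0 mm.

32.0 mm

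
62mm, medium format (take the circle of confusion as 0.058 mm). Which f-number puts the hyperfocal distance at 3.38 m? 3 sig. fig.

Rearrange H = f²/(N·c) + f for N: N = f² / ((H − f)·c).
N = 62² / ((3380 − 62) × 0.058) = 3844 / 192.4 ≈ 20.

f/20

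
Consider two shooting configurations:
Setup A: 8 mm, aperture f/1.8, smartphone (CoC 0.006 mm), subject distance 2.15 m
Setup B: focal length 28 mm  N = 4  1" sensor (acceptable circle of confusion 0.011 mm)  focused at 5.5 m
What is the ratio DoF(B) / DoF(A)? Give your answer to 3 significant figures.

2.09

Setup A: H = 8²/(1.8×0.006) + 8 ≈ 5933.9 mm; DoF = Df − Dn = 3367.1 − 1579.2 ≈ 1787.9 mm.
Setup B: H = 28²/(4×0.011) + 28 ≈ 17846.2 mm; DoF = Df − Dn = 7937.7 − 4207.8 ≈ 3729.9 mm.
Ratio = 3729.9 / 1787.9 ≈ 2.09.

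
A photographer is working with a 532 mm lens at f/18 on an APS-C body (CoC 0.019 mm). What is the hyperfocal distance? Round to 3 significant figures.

828 m

Hyperfocal distance H = f²/(N·c) + f = 532²/(18 × 0.019) + 532 = 283024/0.342 + 532 ≈ 828087.6 mm ≈ 828 m.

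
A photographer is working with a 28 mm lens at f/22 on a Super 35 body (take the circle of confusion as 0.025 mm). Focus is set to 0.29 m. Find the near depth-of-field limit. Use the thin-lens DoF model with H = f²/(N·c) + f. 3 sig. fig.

245 mm

Hyperfocal distance H = f²/(N·c) + f = 28²/(22 × 0.025) + 28 = 784/0.55 + 28 ≈ 1453.5 mm ≈ 1.453 m.
Near limit Dn = s·(H − f)/(H + s − 2f) = 290 × (1453.5 − 28) / (1453.5 + 290 − 2 × 28) = 290 × 1425.5 / 1687.5 ≈ 244.97 mm.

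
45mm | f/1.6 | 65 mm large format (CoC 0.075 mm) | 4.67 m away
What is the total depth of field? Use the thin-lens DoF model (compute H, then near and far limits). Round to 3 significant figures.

2.77 m

Hyperfocal distance H = f²/(N·c) + f = 45²/(1.6 × 0.075) + 45 = 2025/0.12 + 45 ≈ 16920.0 mm ≈ 16.92 m.
Near limit Dn = s·(H − f)/(H + s − 2f) = 4670 × (16920.0 − 45) / (16920.0 + 4670 − 2 × 45) = 4670 × 16875.0 / 21500.0 ≈ 3665.4 mm.
Far limit Df = s·(H − f)/(H − s) = 4670 × (16920.0 − 45) / (16920.0 − 4670) = 4670 × 16875.0 / 12250.0 ≈ 6433.2 mm.
Depth of field = Df − Dn = 6433.2 − 3665.4 ≈ 2767.8 mm ≈ 2.77 m.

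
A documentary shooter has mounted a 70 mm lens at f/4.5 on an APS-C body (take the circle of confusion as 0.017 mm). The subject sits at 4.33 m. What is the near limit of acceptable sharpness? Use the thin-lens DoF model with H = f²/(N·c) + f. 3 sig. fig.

Hyperfocal distance H = f²/(N·c) + f = 70²/(4.5 × 0.017) + 70 = 4900/0.0765 + 70 ≈ 64122.3 mm ≈ 64.12 m.
Near limit Dn = s·(H − f)/(H + s − 2f) = 4330 × (64122.3 − 70) / (64122.3 + 4330 − 2 × 70) = 4330 × 64052.3 / 68312.3 ≈ 4060.0 mm ≈ 4.06 m.

4.06 m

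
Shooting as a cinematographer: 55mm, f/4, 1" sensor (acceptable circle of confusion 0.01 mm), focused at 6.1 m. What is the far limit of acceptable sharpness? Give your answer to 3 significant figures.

6.63 m

Hyperfocal distance H = f²/(N·c) + f = 55²/(4 × 0.01) + 55 = 3025/0.04 + 55 ≈ 75680.0 mm ≈ 75.68 m.
Far limit Df = s·(H − f)/(H − s) = 6100 × (75680.0 − 55) / (75680.0 − 6100) = 6100 × 75625.0 / 69580.0 ≈ 6630.0 mm ≈ 6.63 m.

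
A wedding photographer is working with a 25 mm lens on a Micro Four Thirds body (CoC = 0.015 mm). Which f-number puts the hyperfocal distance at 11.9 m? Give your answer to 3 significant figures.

Rearrange H = f²/(N·c) + f for N: N = f² / ((H − f)·c).
N = 25² / ((11900 − 25) × 0.015) = 625 / 178.1 ≈ 3.51.

f/3.51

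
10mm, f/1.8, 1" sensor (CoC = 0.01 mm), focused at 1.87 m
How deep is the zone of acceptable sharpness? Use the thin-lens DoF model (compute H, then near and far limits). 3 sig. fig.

1.41 m

Hyperfocal distance H = f²/(N·c) + f = 10²/(1.8 × 0.01) + 10 = 100/0.018 + 10 ≈ 5565.6 mm ≈ 5.566 m.
Near limit Dn = s·(H − f)/(H + s − 2f) = 1870 × (5565.6 − 10) / (5565.6 + 1870 − 2 × 10) = 1870 × 5555.6 / 7415.6 ≈ 1401.0 mm.
Far limit Df = s·(H − f)/(H − s) = 1870 × (5565.6 − 10) / (5565.6 − 1870) = 1870 × 5555.6 / 3695.6 ≈ 2811.2 mm.
Depth of field = Df − Dn = 2811.2 − 1401.0 ≈ 1410.2 mm ≈ 1.41 m.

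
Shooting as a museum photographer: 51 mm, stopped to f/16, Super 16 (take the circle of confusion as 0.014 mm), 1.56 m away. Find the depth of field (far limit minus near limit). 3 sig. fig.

Hyperfocal distance H = f²/(N·c) + f = 51²/(16 × 0.014) + 51 = 2601/0.224 + 51 ≈ 11662.6 mm ≈ 11.66 m.
Near limit Dn = s·(H − f)/(H + s − 2f) = 1560 × (11662.6 − 51) / (11662.6 + 1560 − 2 × 51) = 1560 × 11611.6 / 13120.6 ≈ 1380.58 mm.
Far limit Df = s·(H − f)/(H − s) = 1560 × (11662.6 − 51) / (11662.6 − 1560) = 1560 × 11611.6 / 10102.6 ≈ 1793.01 mm.
Depth of field = Df − Dn = 1793.01 − 1380.58 ≈ 412.43 mm.

412 mm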